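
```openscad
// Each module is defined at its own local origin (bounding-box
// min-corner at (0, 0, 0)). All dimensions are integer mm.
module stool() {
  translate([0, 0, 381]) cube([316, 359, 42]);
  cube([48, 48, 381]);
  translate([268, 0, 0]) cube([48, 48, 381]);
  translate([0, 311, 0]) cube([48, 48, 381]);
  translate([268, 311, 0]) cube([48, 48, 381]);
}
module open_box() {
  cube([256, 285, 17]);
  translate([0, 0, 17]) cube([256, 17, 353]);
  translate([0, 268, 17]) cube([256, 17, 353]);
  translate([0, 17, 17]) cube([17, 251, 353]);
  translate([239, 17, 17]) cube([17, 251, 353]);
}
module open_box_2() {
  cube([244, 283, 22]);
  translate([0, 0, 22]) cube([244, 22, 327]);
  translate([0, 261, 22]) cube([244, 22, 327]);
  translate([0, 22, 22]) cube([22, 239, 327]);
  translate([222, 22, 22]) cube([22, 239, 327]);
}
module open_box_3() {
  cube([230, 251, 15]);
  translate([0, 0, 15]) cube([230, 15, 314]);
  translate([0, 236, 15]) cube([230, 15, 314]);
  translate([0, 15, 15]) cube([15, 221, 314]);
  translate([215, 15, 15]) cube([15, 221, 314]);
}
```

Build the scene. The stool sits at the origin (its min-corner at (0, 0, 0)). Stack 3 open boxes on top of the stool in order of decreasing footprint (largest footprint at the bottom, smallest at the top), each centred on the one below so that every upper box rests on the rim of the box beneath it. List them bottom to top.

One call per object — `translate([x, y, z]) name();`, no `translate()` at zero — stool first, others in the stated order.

stool();
translate([30, 37, 423]) open_box();
translate([36, 38, 793]) open_box_2();
translate([43, 54, 1142]) open_box_3();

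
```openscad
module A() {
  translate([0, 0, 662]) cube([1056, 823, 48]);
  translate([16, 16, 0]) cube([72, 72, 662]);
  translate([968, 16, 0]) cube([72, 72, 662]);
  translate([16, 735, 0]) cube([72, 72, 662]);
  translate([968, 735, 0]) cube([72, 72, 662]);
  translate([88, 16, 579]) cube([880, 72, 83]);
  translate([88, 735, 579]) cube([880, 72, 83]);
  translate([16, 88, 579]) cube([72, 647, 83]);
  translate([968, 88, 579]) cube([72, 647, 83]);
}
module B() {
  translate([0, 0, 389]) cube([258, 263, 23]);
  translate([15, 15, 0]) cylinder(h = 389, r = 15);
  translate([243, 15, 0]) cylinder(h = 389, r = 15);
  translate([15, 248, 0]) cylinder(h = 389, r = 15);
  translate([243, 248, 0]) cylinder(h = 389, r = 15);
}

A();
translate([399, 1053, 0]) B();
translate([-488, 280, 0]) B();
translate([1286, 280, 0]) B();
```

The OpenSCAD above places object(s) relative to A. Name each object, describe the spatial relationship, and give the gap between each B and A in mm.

Each stool's nearest face is 230 mm from the table's bounding box.

A is a table. B is a stool. Three stools sit around the table at the +y, −x, +x sides. The gap between each stool and the table is 230 mm.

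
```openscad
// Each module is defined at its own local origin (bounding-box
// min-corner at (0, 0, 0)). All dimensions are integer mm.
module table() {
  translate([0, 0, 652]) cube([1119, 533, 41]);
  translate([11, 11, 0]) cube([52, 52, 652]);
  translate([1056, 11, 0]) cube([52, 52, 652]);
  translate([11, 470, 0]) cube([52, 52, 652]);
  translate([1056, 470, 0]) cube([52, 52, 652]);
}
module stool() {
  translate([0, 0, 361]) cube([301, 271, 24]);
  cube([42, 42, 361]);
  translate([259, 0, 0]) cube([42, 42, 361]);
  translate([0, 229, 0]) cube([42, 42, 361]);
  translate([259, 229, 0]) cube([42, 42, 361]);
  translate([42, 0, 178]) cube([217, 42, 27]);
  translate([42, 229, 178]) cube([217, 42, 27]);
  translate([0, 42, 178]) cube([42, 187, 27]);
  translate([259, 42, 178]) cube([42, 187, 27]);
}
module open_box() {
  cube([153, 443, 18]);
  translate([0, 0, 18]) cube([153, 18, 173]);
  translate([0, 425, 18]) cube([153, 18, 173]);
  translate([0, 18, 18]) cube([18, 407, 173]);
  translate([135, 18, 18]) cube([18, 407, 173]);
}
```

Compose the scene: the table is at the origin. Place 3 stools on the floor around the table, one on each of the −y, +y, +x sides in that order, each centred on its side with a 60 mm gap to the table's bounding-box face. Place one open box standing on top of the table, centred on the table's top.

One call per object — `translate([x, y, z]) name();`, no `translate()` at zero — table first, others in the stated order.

table();
translate([409, -331, 0]) stool();
translate([409, 593, 0]) stool();
translate([1179, 131, 0]) stool();
translate([483, 45, 693]) open_box();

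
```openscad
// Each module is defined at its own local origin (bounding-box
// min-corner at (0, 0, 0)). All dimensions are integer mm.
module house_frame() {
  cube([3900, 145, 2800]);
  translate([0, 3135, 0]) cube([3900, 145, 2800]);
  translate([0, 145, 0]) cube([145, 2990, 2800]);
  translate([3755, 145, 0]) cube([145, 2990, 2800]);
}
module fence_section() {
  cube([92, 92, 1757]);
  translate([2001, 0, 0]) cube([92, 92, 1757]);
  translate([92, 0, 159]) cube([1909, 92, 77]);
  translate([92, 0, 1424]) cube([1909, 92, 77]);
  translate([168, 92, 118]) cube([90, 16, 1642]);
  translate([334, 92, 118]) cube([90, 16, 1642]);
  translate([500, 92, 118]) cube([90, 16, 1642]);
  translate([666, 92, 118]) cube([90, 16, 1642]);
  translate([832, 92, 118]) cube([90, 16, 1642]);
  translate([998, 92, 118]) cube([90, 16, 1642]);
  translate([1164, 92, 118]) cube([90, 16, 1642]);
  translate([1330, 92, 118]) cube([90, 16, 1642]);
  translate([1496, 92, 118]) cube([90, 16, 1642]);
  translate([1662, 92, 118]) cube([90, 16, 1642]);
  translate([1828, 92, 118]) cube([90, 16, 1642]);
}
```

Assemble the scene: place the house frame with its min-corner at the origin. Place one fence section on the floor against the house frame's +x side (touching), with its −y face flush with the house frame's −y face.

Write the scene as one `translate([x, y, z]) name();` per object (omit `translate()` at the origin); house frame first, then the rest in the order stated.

house_frame();
translate([3900, 0, 0]) fence_section();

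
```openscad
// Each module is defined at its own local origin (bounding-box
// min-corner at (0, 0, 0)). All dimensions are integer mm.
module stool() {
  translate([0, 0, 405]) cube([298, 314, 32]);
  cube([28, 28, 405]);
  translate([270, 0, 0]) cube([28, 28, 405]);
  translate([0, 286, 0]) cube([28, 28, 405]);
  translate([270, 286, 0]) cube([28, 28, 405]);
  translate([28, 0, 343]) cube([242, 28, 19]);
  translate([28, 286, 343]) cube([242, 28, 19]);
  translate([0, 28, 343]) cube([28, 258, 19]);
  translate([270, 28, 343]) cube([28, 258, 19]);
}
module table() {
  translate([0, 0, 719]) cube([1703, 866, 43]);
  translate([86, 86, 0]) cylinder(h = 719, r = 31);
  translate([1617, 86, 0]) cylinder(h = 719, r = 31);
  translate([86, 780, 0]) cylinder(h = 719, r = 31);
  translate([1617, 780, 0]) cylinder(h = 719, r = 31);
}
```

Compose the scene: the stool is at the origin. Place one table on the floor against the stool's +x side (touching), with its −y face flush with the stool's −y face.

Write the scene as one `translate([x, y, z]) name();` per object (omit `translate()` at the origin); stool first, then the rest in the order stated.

stool();
translate([298, 0, 0]) table();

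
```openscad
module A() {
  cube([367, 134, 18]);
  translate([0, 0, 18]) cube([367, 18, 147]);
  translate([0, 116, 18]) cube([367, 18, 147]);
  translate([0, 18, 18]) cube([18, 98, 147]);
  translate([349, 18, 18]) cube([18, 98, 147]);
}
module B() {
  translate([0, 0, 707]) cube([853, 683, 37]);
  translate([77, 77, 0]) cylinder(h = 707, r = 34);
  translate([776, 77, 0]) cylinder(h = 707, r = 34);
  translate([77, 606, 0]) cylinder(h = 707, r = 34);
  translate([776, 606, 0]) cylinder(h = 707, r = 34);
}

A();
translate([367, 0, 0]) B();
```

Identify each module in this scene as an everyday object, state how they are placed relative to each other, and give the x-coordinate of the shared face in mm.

A is an open box. B is a table. The table is against the open box's +x side, with their −y faces flush. The x-coordinate of the shared face is 367 mm.

The open box's +x face and the table's −x face are both at x = 367 mm.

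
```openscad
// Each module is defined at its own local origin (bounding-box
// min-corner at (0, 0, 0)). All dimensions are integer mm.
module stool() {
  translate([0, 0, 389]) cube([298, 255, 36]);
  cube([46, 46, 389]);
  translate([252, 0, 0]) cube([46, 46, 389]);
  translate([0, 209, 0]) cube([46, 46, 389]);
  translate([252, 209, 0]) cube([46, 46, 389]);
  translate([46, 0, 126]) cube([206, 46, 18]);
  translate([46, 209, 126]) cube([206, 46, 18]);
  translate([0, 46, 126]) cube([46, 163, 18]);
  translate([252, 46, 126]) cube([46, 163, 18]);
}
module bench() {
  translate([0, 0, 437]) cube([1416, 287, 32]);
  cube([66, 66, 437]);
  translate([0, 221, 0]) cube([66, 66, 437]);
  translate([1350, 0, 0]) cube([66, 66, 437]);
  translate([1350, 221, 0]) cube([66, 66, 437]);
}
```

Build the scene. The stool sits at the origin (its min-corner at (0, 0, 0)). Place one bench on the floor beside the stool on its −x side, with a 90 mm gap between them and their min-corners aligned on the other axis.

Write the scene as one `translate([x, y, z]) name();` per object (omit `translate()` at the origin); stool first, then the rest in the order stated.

stool();
translate([-1506, 0, 0]) bench();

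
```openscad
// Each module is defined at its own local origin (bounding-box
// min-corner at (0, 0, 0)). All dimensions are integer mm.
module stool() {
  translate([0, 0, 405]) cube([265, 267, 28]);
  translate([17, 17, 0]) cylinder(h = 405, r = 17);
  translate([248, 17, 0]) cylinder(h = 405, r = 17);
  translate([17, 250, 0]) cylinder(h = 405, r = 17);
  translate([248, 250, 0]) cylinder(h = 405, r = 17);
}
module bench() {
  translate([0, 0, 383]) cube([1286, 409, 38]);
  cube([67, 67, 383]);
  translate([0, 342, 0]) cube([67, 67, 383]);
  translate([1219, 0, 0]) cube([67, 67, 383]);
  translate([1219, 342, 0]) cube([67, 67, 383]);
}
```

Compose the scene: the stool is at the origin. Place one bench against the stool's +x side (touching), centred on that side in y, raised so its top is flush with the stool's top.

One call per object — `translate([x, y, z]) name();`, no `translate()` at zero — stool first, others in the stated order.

stool();
translate([265, -71, 12]) bench();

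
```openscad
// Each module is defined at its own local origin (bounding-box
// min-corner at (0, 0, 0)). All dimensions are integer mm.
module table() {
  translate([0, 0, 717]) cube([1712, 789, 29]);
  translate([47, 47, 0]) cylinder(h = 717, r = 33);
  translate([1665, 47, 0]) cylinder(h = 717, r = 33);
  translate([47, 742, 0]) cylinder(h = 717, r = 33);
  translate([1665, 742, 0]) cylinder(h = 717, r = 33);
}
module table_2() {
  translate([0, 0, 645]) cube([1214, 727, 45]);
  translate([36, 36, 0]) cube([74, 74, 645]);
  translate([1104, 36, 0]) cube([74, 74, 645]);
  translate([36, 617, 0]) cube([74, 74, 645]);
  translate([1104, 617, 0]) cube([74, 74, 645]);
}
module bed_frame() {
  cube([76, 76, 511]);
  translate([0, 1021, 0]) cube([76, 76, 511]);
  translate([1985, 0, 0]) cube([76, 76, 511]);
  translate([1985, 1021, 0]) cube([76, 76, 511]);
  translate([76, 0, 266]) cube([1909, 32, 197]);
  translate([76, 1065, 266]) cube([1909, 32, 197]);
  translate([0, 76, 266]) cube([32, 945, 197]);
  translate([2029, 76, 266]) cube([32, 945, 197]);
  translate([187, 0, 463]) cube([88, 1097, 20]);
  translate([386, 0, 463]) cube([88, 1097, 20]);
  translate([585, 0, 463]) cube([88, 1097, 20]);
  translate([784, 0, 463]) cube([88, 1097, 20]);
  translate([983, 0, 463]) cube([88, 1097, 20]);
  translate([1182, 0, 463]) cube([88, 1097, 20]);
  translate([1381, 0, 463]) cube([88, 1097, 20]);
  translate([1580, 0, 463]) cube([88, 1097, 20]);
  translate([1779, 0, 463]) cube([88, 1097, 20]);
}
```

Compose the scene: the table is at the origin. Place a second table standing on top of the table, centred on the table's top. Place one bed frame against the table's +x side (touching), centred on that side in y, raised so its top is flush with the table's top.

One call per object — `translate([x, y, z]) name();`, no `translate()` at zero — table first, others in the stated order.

table();
translate([249, 31, 746]) table_2();
translate([1712, -154, 235]) bed_frame();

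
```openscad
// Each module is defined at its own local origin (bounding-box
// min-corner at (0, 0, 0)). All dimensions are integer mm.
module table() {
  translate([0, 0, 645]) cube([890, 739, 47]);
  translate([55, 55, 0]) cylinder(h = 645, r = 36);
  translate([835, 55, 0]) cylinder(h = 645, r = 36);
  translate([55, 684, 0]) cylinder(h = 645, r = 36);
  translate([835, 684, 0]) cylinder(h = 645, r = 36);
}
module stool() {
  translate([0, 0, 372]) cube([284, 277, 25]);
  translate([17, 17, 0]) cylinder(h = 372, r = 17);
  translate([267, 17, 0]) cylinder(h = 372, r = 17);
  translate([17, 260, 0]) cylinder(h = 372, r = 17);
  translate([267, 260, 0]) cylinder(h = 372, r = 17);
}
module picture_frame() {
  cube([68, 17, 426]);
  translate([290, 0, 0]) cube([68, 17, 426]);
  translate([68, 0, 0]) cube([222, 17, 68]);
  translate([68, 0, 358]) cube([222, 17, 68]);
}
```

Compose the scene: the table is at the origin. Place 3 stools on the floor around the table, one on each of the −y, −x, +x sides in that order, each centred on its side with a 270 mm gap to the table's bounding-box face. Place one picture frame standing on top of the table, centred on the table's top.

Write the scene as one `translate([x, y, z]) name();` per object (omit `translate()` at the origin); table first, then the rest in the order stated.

table();
translate([303, -547, 0]) stool();
translate([-554, 231, 0]) stool();
translate([1160, 231, 0]) stool();
translate([266, 361, 692]) picture_frame();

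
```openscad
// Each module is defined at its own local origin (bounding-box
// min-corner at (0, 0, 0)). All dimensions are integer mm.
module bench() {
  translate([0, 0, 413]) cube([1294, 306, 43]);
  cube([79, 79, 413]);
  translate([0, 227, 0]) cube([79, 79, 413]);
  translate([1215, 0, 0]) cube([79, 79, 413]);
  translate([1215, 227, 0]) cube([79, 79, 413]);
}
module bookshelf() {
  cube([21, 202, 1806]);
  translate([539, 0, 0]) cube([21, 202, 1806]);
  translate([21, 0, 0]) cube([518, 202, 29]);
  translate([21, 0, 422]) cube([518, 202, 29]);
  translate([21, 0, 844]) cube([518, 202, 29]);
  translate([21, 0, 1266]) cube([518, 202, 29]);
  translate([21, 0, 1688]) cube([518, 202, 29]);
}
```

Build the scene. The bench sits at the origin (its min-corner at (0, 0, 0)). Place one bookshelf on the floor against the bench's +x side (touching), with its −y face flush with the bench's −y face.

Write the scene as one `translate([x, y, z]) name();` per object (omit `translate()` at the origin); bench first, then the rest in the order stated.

bench();
translate([1294, 0, 0]) bookshelf();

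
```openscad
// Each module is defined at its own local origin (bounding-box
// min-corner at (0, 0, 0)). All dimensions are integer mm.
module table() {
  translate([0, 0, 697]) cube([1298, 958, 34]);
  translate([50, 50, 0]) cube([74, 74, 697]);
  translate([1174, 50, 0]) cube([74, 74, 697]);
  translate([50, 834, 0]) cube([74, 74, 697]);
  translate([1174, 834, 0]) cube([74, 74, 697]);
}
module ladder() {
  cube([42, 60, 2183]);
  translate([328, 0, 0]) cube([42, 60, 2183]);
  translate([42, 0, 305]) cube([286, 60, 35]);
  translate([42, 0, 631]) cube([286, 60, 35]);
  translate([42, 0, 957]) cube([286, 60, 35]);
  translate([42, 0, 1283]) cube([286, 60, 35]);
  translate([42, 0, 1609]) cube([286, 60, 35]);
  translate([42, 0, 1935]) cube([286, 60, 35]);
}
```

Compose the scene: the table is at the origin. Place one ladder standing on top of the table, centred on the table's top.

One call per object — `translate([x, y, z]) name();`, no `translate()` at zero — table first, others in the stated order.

table();
translate([464, 449, 731]) ladder();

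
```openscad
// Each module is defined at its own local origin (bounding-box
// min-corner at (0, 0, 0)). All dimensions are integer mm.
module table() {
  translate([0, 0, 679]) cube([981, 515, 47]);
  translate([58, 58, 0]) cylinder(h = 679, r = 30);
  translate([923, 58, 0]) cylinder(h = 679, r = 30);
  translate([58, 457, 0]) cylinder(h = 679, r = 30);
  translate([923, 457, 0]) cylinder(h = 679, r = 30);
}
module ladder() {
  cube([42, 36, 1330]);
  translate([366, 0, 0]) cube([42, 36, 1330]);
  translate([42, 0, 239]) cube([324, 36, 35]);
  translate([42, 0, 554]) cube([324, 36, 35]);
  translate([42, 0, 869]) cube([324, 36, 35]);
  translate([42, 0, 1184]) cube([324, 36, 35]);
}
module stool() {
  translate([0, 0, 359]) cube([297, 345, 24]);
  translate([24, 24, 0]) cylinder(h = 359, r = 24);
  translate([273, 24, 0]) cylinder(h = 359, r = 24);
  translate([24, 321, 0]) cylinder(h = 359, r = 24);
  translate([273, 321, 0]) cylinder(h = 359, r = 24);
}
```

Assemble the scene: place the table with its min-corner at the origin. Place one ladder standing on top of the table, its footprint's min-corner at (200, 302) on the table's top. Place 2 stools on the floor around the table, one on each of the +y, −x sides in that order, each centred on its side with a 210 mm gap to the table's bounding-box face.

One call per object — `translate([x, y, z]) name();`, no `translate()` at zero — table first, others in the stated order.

table();
translate([200, 302, 726]) ladder();
translate([342, 725, 0]) stool();
translate([-507, 85, 0]) stool();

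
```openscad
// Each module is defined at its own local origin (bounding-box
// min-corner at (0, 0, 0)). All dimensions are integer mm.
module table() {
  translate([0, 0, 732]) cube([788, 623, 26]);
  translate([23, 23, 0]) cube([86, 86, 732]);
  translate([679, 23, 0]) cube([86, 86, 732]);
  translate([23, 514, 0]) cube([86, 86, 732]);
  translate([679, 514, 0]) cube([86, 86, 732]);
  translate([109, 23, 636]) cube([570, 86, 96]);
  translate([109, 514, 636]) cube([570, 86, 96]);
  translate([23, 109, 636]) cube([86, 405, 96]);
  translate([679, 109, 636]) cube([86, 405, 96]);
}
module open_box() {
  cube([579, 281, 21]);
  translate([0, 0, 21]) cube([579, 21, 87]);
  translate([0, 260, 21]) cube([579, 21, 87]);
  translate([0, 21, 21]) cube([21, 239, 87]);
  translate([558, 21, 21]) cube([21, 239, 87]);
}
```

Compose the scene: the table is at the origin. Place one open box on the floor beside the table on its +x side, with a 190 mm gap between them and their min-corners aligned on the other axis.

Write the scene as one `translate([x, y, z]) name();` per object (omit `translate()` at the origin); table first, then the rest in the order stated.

table();
translate([978, 0, 0]) open_box();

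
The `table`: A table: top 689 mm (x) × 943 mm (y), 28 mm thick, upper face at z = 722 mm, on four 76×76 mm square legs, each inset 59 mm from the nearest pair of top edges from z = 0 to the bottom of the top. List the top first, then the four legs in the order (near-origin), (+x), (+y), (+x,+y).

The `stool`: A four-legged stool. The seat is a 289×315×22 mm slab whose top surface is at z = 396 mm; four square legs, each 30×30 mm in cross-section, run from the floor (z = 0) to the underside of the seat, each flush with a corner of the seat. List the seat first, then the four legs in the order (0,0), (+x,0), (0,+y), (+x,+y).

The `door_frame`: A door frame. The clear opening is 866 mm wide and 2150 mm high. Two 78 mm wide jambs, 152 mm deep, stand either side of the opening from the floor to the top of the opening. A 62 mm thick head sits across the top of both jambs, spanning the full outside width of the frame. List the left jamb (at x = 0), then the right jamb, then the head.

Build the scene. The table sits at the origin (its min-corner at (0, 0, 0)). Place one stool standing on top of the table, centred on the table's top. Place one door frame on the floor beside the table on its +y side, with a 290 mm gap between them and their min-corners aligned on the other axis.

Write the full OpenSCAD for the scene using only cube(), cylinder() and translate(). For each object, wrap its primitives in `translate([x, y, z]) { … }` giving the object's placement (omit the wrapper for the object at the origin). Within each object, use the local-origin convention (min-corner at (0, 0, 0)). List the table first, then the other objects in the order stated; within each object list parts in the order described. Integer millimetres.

translate([0, 0, 694]) cube([689, 943, 28]);
translate([59, 59, 0]) cube([76, 76, 694]);
translate([554, 59, 0]) cube([76, 76, 694]);
translate([59, 808, 0]) cube([76, 76, 694]);
translate([554, 808, 0]) cube([76, 76, 694]);
translate([200, 314, 722]) {
  translate([0, 0, 374]) cube([289, 315, 22]);
  cube([30, 30, 374]);
  translate([259, 0, 0]) cube([30, 30, 374]);
  translate([0, 285, 0]) cube([30, 30, 374]);
  translate([259, 285, 0]) cube([30, 30, 374]);
}
translate([0, 1233, 0]) {
  cube([78, 152, 2150]);
  translate([944, 0, 0]) cube([78, 152, 2150]);
  translate([0, 0, 2150]) cube([1022, 152, 62]);
}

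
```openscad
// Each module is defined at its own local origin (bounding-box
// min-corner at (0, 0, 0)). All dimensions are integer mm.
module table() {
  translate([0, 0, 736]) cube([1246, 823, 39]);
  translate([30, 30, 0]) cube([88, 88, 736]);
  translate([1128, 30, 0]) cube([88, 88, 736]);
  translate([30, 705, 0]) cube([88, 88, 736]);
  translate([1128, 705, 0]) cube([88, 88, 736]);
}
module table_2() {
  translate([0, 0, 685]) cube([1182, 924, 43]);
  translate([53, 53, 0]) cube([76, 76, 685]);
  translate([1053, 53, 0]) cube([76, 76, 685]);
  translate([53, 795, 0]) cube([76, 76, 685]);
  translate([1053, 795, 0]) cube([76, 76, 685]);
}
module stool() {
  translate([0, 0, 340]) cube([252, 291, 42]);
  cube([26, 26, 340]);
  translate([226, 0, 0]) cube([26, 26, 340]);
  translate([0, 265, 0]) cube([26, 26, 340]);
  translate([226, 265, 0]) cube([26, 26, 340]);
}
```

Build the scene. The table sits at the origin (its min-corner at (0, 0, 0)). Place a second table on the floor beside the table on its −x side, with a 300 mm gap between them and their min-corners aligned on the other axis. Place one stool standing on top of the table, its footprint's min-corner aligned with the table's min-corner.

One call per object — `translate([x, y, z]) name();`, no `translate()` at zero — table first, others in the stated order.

table();
translate([-1482, 0, 0]) table_2();
translate([0, 0, 775]) stool();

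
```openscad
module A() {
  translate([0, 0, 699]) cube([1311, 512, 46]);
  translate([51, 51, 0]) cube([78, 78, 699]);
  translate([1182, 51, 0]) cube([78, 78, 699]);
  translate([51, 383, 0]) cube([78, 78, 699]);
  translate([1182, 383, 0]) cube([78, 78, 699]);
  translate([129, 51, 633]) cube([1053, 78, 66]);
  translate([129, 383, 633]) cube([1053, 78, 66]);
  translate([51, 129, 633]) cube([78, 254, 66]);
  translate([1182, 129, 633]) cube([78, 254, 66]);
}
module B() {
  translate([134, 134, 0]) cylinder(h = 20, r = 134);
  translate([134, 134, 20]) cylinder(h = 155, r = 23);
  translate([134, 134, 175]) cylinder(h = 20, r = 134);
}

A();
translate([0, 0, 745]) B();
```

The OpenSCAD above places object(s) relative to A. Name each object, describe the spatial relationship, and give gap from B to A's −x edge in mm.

A is a table. B is a spool. The spool is on top of the table. The gap from the spool to the table's −x edge is 0 mm.

The spool's min-x is at 0; the table's min-x is 0; gap = 0 mm.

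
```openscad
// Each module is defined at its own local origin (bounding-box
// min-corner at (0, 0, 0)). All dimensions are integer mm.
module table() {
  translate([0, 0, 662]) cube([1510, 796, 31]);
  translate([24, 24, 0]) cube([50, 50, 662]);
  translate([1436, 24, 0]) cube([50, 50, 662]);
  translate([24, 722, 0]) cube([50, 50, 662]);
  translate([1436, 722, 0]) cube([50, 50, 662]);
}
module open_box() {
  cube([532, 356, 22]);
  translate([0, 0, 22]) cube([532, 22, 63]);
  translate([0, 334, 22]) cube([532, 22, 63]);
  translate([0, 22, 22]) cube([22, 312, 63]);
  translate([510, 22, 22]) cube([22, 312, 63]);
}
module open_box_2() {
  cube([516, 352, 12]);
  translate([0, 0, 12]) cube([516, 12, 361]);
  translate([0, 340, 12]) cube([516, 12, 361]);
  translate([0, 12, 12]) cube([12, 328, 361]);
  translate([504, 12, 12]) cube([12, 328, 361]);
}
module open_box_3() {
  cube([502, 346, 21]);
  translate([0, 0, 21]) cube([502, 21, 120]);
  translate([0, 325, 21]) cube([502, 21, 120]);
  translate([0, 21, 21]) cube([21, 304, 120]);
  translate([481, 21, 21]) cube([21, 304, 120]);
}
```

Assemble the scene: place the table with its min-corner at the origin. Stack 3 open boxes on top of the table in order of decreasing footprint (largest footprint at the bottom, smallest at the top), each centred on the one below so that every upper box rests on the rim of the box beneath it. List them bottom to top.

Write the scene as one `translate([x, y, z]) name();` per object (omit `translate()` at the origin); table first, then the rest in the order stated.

table();
translate([489, 220, 693]) open_box();
translate([497, 222, 778]) open_box_2();
translate([504, 225, 1151]) open_box_3();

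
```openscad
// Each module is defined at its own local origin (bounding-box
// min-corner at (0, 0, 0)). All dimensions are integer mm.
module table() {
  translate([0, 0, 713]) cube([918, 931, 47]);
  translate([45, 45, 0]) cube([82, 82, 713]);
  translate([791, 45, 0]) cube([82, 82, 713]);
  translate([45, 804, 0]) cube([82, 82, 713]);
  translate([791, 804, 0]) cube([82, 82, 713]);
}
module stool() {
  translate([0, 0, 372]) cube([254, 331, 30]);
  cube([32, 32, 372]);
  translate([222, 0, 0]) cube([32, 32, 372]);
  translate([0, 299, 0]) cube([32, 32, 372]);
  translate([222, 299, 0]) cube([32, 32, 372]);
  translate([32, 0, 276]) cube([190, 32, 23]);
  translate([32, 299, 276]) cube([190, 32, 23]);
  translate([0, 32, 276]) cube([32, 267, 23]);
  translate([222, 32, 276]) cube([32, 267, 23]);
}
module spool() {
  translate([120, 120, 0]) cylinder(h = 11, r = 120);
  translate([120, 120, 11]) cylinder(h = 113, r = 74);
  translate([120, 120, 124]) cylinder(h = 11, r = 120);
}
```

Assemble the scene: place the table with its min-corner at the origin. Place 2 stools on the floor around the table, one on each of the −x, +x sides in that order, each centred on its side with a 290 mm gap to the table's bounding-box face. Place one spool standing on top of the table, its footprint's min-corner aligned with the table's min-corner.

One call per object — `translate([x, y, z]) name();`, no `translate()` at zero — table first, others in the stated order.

table();
translate([-544, 300, 0]) stool();
translate([1208, 300, 0]) stool();
translate([0, 0, 760]) spool();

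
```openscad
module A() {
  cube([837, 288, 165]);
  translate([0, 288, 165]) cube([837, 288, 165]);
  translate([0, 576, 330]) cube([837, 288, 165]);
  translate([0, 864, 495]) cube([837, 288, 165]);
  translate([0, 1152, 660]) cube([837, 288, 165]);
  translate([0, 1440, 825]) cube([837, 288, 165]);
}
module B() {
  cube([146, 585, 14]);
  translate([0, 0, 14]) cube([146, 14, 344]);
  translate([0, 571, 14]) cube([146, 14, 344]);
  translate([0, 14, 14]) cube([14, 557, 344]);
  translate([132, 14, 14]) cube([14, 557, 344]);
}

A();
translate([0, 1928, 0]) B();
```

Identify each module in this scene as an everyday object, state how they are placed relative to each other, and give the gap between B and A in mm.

The open box's nearest face is 200 mm from the staircase's +y face.

A is a staircase. B is an open box. The open box is on the floor beside the staircase on its +y side. The gap between the open box and the staircase is 200 mm.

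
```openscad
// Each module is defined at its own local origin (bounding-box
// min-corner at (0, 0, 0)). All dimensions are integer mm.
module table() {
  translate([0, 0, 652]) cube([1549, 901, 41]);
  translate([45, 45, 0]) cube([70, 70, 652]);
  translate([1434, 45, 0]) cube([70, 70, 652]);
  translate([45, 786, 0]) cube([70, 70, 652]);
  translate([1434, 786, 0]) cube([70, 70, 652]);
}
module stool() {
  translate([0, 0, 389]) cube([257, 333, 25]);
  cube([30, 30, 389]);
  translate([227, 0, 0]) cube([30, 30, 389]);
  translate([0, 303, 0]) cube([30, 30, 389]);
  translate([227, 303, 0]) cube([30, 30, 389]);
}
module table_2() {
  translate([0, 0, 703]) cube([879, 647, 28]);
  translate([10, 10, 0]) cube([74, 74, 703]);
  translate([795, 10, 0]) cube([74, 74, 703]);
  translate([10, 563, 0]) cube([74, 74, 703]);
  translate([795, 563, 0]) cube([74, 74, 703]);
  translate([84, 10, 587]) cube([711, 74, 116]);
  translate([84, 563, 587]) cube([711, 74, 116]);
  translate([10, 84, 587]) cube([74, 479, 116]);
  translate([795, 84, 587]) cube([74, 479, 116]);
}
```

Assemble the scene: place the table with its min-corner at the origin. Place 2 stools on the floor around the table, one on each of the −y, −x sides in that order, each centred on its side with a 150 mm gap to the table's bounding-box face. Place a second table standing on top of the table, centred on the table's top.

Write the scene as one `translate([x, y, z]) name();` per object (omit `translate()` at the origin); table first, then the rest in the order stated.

table();
translate([646, -483, 0]) stool();
translate([-407, 284, 0]) stool();
translate([335, 127, 693]) table_2();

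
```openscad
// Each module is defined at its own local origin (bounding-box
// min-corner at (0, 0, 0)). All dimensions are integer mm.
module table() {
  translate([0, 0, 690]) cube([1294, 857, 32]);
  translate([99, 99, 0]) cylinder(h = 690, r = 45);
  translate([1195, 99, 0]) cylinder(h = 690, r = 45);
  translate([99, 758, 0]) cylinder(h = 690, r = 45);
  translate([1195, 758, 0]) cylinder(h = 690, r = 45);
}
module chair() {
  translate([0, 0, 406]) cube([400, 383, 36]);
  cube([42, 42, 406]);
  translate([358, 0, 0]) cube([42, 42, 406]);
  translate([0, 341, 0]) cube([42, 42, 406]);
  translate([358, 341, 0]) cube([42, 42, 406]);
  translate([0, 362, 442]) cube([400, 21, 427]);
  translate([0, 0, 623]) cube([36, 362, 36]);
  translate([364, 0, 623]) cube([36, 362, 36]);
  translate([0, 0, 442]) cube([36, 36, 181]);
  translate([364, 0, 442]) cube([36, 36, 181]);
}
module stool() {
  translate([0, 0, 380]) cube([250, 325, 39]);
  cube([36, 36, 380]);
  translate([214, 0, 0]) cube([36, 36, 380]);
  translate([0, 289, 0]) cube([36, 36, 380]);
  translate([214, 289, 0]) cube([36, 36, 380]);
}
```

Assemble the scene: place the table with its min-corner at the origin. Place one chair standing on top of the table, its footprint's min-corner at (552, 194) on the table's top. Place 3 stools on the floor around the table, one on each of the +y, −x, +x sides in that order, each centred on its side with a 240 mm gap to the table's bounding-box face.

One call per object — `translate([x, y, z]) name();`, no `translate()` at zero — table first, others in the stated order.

table();
translate([552, 194, 722]) chair();
translate([522, 1097, 0]) stool();
translate([-490, 266, 0]) stool();
translate([1534, 266, 0]) stool();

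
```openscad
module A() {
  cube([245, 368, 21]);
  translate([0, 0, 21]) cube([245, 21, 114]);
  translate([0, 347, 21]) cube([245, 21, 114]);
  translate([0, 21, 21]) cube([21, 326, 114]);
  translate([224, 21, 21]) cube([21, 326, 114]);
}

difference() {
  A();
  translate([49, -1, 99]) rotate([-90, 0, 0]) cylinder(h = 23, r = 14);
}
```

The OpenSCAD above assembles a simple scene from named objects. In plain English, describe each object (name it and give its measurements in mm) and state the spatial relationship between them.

A is an open-topped rectangular box: outside dimensions 245×368×135 mm, with a uniform wall and base thickness of 21 mm. The base is a full 245×368 slab on the floor; four walls sit on top of the base. The front and back walls (the −y and +y sides) span the full width; the two side walls fit between them.

The open box has a circular hole of radius 14 mm through its front wall, centred at (x = 49, z = 99).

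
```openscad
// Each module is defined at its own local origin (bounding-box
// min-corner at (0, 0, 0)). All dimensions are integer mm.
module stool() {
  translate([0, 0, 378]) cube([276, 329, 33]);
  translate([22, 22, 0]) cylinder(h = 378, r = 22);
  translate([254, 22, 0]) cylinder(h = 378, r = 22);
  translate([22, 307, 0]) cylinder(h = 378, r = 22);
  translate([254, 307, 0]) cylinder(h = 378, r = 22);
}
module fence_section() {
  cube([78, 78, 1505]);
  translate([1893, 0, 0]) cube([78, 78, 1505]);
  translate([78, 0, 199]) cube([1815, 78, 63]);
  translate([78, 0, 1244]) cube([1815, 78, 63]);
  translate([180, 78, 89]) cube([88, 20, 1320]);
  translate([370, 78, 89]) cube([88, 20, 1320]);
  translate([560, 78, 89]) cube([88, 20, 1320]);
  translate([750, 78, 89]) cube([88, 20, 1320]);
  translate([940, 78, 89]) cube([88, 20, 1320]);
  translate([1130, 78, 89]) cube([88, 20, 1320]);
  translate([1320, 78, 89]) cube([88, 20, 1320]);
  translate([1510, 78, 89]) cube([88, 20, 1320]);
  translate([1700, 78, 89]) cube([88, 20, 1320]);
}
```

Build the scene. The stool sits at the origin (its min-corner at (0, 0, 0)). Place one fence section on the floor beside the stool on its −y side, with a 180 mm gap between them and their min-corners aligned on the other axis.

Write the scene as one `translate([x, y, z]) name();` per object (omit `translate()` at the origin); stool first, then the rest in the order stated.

stool();
translate([0, -278, 0]) fence_section();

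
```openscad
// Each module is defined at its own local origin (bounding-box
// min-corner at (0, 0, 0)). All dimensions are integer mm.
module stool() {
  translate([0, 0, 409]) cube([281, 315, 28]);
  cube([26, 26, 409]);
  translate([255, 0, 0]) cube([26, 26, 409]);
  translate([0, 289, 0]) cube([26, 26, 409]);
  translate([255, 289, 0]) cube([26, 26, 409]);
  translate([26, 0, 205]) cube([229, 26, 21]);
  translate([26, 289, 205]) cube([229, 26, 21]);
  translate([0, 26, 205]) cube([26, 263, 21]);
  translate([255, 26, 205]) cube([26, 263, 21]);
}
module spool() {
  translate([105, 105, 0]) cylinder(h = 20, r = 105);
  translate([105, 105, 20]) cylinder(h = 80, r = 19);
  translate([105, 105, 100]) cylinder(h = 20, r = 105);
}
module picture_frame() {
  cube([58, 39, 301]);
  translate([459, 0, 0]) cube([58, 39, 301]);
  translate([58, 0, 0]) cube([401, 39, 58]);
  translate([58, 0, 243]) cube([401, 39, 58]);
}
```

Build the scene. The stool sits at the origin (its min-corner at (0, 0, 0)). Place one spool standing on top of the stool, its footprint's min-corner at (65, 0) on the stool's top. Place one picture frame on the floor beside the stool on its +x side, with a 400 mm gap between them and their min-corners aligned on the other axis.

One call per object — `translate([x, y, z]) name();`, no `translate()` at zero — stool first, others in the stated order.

stool();
translate([65, 0, 437]) spool();
translate([681, 0, 0]) picture_frame();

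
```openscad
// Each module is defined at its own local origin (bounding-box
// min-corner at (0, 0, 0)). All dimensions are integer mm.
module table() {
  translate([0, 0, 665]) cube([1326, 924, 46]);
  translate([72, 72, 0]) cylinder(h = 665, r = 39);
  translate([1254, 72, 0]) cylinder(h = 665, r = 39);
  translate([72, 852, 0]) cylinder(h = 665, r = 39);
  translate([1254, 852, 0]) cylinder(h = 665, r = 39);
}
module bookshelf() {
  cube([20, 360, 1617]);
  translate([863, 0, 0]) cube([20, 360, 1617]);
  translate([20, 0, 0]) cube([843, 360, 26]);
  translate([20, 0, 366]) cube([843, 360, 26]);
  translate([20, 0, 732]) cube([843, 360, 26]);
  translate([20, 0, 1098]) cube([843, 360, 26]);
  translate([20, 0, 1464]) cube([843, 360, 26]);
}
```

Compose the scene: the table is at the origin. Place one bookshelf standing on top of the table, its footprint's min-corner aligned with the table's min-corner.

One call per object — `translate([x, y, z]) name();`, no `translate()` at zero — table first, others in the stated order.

table();
translate([0, 0, 711]) bookshelf();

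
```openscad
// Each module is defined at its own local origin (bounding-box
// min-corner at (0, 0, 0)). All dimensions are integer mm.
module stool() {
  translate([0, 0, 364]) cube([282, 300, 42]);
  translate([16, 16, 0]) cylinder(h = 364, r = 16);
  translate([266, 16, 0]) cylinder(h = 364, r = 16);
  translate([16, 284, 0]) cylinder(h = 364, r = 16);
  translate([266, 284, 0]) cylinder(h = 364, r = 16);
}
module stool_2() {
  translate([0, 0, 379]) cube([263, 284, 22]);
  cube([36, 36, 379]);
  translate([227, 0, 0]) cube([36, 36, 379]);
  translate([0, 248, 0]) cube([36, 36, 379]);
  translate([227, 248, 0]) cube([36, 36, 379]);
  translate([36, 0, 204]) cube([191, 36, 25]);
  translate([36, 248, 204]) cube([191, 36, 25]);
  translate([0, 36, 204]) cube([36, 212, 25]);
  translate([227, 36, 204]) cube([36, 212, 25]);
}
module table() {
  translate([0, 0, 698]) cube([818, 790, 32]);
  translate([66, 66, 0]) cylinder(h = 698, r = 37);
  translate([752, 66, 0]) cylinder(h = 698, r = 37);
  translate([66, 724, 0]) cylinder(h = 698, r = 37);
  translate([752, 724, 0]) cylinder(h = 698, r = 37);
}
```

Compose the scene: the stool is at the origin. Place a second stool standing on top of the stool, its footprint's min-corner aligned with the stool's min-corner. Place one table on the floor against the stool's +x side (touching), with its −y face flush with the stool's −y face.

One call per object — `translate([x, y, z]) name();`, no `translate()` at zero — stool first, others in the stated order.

stool();
translate([0, 0, 406]) stool_2();
translate([282, 0, 0]) table();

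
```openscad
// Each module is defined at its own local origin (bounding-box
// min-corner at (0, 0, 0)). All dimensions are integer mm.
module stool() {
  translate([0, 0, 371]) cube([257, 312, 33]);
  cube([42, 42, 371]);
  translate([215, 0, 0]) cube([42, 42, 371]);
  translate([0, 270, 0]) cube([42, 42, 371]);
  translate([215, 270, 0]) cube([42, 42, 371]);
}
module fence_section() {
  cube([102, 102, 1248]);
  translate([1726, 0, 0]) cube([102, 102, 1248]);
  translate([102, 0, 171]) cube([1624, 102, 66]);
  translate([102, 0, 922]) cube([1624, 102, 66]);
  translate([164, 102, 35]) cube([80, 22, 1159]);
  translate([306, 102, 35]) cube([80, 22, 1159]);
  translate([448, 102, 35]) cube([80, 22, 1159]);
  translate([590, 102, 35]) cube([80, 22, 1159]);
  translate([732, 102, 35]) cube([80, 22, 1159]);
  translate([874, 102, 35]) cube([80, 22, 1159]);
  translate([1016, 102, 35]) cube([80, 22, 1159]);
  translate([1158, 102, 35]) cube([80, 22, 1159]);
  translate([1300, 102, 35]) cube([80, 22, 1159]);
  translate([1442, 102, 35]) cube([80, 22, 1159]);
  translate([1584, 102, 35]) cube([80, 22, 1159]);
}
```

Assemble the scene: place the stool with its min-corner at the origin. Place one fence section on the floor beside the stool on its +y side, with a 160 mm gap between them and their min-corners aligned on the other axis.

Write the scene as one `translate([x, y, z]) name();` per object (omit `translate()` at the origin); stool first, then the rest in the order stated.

stool();
translate([0, 472, 0]) fence_section();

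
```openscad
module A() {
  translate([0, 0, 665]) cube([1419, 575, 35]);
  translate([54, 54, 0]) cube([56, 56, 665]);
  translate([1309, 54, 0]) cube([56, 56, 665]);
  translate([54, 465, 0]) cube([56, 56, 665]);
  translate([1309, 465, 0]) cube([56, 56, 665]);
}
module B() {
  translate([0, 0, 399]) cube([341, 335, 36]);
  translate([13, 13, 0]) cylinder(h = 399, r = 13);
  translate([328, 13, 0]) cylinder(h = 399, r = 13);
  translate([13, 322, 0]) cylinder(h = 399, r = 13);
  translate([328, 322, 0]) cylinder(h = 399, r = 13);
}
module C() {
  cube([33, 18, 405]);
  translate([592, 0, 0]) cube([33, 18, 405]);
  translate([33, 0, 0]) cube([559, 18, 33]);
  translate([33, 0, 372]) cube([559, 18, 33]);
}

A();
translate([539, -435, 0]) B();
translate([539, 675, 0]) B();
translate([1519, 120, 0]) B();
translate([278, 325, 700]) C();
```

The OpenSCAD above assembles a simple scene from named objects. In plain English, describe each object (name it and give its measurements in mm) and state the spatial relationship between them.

A is a table: top 1419 mm (x) × 575 mm (y), 35 mm thick, upper face at z = 700 mm, on four 56×56 mm square legs, each inset 54 mm from the nearest pair of top edges, running from z = 0 to the bottom of the top.

B is a simple wooden stool: a rectangular seat 341 mm (x) by 335 mm (y), 36 mm thick, top face at z = 435 mm, on four round legs, each 26 mm in diameter. The legs rest on z = 0, each leg's axis is inset half a diameter from the nearest pair of seat edges (so the leg's bounding box is flush with the corner).

C is a rectangular picture frame lying in the x–z plane (depth along y). The opening is 559 mm wide (x) by 339 mm tall (z), surrounded by a border 33 mm wide on all four sides. The frame is 18 mm deep and is made of two full-height vertical stiles with two horizontal rails fitted between them.

Three stools sit around the table at the −y, +y, +x sides. The picture frame is on top of the table.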